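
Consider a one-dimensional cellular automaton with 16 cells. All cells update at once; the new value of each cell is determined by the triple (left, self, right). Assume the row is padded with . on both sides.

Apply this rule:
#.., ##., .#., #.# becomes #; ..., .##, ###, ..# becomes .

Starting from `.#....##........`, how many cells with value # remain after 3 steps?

4

.##....##.......
..##....##......
...##....##.....
count of #: 4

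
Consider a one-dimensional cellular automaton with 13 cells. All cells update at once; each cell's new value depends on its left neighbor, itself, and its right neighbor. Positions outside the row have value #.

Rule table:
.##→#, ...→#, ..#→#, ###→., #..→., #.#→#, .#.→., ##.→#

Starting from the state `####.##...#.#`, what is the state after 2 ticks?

.###..######.

...####.##.##
.###..######.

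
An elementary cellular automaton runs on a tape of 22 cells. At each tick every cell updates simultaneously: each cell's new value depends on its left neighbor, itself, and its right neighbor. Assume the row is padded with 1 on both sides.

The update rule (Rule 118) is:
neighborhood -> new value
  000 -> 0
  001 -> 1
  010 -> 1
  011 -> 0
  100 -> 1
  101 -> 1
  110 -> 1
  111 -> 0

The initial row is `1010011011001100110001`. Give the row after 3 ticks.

tick 1: 1111101101110111011010
tick 2: 0000110110011001101111
tick 3: 1001011011101110110000

1001011011101110110000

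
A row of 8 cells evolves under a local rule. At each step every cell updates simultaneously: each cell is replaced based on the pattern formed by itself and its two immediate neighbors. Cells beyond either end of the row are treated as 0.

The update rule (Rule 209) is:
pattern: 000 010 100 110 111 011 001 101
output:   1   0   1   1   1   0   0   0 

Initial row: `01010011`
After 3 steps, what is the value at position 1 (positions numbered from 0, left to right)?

00001001
11100100
01110011
position 1 holds 1

1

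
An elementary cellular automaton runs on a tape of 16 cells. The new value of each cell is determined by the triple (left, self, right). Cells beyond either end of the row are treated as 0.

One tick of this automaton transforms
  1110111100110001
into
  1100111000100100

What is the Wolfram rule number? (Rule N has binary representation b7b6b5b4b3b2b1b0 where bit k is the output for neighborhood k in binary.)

position 1: 111 → 1  (bit 7 = 1)
position 2: 110 → 0  (bit 6 = 0)
position 3: 101 → 0  (bit 5 = 0)
position 8: 100 → 0  (bit 4 = 0)
position 0: 011 → 1  (bit 3 = 1)
position 15: 010 → 0  (bit 2 = 0)
position 9: 001 → 0  (bit 1 = 0)
position 13: 000 → 1  (bit 0 = 1)
bits b7..b0 = 10001001 = 137

137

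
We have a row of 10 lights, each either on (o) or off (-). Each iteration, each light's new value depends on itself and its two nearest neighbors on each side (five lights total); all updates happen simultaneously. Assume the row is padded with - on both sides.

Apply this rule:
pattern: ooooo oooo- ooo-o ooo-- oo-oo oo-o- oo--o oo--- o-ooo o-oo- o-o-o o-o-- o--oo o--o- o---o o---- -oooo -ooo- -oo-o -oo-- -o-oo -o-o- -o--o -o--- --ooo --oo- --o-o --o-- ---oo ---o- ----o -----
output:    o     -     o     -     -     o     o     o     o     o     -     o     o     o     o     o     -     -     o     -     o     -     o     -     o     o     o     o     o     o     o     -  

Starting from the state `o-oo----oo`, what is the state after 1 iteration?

ooo-ooooo-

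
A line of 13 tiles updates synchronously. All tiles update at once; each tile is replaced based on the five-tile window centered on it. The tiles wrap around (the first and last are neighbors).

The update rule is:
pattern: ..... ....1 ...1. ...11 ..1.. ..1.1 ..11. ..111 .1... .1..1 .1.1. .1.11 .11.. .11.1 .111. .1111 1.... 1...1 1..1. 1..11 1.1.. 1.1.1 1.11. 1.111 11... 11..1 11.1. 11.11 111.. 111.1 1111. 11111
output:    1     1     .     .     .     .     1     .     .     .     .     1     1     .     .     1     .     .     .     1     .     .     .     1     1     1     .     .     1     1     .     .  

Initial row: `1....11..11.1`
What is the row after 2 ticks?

1...111..11..

tick 1: 11.1.11111...
tick 2: 1...111..11..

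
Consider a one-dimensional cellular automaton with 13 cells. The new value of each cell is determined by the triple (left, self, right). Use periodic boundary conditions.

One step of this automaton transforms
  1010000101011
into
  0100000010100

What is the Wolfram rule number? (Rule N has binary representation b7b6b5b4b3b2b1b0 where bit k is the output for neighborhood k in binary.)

position 12: 111 → 0  (bit 7 = 0)
position 0: 110 → 0  (bit 6 = 0)
position 1: 101 → 1  (bit 5 = 1)
position 3: 100 → 0  (bit 4 = 0)
position 11: 011 → 0  (bit 3 = 0)
position 2: 010 → 0  (bit 2 = 0)
position 6: 001 → 0  (bit 1 = 0)
position 4: 000 → 0  (bit 0 = 0)
bits b7..b0 = 00100000 = 32

32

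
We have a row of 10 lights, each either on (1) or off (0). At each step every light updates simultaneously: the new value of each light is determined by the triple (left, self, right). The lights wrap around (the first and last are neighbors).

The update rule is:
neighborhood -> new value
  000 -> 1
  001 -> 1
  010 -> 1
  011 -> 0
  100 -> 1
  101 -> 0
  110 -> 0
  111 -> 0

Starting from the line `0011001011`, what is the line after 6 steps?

1100111000
0011000111
1100111000  (repeats step 1; period 2)
step 6: 0011000111

0011000111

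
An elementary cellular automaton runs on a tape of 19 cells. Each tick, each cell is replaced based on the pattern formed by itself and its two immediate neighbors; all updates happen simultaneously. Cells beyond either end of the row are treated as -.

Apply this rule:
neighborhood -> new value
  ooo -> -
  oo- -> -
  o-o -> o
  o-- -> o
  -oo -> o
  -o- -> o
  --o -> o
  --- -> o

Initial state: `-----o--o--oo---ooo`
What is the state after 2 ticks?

o-----------oo---oo

tick 1: oooooooooooo-oooo--
tick 2: o-----------oo---oo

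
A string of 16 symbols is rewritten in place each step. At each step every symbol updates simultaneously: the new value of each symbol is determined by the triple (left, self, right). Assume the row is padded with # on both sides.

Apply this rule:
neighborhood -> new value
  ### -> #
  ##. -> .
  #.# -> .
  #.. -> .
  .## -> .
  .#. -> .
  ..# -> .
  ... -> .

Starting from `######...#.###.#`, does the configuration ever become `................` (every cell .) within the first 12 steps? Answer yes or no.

#####.......#...
####............
###.............
##..............
#...............
................
all cells are . at step 6

yes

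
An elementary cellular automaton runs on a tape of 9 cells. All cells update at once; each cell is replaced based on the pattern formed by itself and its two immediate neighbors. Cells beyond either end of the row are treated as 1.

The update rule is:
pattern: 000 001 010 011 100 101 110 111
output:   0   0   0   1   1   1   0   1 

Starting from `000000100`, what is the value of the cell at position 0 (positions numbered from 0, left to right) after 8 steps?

0

100000010
010000001
101000001
010100001
101010001
010101001
101010101
010101011
position 0 holds 0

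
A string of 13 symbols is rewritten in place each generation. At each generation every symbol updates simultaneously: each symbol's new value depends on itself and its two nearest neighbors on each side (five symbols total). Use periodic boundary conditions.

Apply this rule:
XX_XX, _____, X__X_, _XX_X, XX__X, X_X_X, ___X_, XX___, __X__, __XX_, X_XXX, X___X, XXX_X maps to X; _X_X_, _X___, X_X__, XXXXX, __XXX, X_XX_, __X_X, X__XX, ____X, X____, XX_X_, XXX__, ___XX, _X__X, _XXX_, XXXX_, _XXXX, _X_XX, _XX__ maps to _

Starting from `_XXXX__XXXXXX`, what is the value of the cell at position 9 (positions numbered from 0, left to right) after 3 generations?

generation 1: XX___X______X
generation 2: __XXXX__XX___
generation 3: ______X_X_X_X
position 9 holds _

_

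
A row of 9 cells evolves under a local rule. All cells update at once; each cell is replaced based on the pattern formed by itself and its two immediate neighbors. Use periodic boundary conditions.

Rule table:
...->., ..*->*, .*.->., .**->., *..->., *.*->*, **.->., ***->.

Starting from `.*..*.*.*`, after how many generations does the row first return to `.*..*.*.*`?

9

*..*.*.*.
..*.*.*.*
.*.*.*.*.
*.*.*.*..
.*.*.*..*
*.*.*..*.
.*.*..*.*
*.*..*.*.
.*..*.*.*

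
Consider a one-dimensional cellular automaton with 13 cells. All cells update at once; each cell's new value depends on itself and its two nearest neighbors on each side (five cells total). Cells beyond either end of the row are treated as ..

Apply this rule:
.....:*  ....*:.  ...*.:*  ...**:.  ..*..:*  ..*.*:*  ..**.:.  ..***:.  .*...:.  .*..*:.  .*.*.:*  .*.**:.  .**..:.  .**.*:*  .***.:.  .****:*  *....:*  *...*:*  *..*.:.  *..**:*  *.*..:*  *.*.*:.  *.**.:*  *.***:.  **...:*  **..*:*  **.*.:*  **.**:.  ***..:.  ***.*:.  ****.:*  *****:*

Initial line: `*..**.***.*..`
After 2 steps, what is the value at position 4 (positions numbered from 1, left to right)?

*.*.*....**.*
**.**.*...***
position 4 holds *

*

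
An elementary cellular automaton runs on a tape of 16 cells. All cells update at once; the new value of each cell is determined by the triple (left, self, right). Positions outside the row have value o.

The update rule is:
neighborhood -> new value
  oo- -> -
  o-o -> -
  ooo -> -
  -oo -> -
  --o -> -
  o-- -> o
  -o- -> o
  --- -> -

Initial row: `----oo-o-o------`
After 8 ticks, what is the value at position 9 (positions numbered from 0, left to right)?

-

tick 1: o------o-oo-----
tick 2: -o-----o---o----
tick 3: -oo----oo--oo---
tick 4: ---o-----o---o--
tick 5: o--oo----oo--oo-
tick 6: -o---o-----o----
tick 7: -oo--oo----oo---
tick 8: ---o---o-----o--
position 9 holds -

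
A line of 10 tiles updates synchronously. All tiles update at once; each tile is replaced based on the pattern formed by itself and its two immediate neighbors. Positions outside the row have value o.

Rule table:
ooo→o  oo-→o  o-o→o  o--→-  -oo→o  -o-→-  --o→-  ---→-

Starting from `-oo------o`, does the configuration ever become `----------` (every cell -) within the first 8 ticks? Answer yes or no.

ooo------o
ooo------o  (fixed point — unchanged through tick 8)
tick 8 is ooo------o, still not uniform -

no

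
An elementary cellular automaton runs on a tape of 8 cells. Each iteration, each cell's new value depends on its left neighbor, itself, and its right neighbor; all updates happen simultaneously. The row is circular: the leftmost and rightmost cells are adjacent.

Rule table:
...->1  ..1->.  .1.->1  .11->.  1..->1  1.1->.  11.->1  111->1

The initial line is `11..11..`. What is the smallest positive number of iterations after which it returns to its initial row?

.11..11.
..11..11
1..11..1
11..11..

4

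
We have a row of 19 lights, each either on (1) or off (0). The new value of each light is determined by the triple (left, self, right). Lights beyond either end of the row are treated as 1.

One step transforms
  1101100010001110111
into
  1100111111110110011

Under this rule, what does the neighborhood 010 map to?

1

At position 8 the neighborhood is 010; the next row has 1 there.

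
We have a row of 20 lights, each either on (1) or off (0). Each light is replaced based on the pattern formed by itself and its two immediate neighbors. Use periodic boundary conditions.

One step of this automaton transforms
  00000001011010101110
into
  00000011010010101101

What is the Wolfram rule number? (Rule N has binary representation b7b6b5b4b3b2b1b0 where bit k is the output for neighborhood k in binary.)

158

position 17: 111 → 1  (bit 7 = 1)
position 10: 110 → 0  (bit 6 = 0)
position 8: 101 → 0  (bit 5 = 0)
position 19: 100 → 1  (bit 4 = 1)
position 9: 011 → 1  (bit 3 = 1)
position 7: 010 → 1  (bit 2 = 1)
position 6: 001 → 1  (bit 1 = 1)
position 0: 000 → 0  (bit 0 = 0)
bits b7..b0 = 10011110 = 158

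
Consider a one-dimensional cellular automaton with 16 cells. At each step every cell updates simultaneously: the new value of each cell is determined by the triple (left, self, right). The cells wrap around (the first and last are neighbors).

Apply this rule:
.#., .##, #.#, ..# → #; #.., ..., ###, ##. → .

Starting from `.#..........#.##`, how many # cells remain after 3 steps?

##.........####.
#.........##...#
.........##...##
count of #: 4

4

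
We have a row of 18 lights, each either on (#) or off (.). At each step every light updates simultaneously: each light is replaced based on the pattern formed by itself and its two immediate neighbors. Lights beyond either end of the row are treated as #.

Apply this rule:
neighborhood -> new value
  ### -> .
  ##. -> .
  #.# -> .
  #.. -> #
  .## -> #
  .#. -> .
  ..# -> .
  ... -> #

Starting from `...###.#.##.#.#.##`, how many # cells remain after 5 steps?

step 1: ##.#.....#......#.
step 2: ....####..#####...
step 3: ###.#...#.#....##.
step 4: .....##....###.#..
step 5: ####.#.###.#....#.
count of #: 10

10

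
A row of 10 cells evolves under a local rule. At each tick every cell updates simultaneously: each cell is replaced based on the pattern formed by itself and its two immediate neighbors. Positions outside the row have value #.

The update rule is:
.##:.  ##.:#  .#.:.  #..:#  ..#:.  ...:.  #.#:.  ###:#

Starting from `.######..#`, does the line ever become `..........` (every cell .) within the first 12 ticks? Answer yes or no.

no

..######..
#..######.
##..#####.
###..####.
####..###.
#####..##.
######..#.
#######...
########..
#########.
#########.  (fixed point — unchanged through tick 12)
tick 12 is #########., still not uniform .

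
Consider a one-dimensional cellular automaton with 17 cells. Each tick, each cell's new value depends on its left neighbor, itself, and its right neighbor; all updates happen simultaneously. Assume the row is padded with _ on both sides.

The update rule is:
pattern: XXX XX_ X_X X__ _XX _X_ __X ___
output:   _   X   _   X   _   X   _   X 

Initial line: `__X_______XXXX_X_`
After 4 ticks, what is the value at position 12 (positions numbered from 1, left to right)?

X

tick 1: X_XXXXXXX____X_XX
tick 2: X_______XXXX_X__X
tick 3: XXXXXXX____X_XX_X
tick 4: ______XXXX_X__X_X
position 12 holds X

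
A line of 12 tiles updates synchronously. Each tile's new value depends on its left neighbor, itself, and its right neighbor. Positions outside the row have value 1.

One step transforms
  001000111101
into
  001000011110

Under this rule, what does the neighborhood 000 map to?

At position 4 the neighborhood is 000; the next row has 0 there.

0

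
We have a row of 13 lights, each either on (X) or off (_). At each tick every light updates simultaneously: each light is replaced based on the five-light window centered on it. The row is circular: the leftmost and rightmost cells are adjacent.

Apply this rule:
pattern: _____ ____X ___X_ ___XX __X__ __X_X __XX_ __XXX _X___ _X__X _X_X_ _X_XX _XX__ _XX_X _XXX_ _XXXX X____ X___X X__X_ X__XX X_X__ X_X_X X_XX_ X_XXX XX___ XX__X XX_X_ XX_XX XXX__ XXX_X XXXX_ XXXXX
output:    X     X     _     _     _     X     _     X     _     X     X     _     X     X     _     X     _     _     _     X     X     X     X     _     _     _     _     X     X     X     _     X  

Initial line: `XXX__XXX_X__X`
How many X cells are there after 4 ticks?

7

X_X_XX_X_XXXX
X_X_XX_X__XX_
XXX_XX_XXX_X_
__XXXXX__X_X_
count of X: 7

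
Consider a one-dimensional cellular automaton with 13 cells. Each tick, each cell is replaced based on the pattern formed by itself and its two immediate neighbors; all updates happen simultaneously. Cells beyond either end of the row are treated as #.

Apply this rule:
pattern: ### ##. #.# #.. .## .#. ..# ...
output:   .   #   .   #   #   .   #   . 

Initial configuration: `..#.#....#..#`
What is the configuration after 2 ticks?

.##.#.##..#..

##...#..#.###
.##.#.##..#..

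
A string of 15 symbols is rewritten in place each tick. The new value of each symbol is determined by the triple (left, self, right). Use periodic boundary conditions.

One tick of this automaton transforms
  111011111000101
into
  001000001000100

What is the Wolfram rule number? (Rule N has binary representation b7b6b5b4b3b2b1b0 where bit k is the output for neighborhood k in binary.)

position 0: 111 → 0  (bit 7 = 0)
position 2: 110 → 1  (bit 6 = 1)
position 3: 101 → 0  (bit 5 = 0)
position 9: 100 → 0  (bit 4 = 0)
position 4: 011 → 0  (bit 3 = 0)
position 12: 010 → 1  (bit 2 = 1)
position 11: 001 → 0  (bit 1 = 0)
position 10: 000 → 0  (bit 0 = 0)
bits b7..b0 = 01000100 = 68

68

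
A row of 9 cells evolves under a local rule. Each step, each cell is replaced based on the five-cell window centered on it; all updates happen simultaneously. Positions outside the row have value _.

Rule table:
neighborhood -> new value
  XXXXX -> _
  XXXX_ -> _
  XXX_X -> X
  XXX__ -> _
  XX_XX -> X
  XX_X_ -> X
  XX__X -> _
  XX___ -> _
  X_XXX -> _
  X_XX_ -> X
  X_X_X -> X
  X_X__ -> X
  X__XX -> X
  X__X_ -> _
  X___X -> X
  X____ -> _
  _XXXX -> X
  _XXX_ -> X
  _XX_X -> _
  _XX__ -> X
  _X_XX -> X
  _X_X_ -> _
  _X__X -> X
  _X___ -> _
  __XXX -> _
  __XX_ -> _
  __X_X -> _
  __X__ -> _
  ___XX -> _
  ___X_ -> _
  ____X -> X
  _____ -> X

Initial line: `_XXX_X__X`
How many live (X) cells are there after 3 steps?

__XXXXX__
X__X_____
_X____XXX
count of X: 4

4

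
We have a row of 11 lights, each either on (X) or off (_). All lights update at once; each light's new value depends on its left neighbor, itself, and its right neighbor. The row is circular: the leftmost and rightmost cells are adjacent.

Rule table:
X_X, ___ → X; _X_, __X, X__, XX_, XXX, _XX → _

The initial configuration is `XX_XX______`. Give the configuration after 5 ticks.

__X___XXXX_

tick 1: __X___XXXX_
tick 2: X___X______
tick 3: __X___XXXX_  (repeats tick 1; period 2)
tick 5: __X___XXXX_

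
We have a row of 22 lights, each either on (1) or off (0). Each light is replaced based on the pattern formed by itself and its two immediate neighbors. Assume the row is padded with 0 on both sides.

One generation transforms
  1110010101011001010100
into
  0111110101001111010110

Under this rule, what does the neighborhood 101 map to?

0

At position 6 the neighborhood is 101; the next row has 0 there.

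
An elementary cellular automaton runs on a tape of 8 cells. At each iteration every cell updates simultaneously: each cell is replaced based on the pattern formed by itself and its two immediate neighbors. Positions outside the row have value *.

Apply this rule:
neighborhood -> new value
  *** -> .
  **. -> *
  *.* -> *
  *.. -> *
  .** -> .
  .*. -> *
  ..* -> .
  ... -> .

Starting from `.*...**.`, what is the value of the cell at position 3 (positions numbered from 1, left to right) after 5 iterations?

iteration 1: ***...**
iteration 2: ..**....
iteration 3: *..**...
iteration 4: **..**..
iteration 5: .**..**.
position 3 holds *

*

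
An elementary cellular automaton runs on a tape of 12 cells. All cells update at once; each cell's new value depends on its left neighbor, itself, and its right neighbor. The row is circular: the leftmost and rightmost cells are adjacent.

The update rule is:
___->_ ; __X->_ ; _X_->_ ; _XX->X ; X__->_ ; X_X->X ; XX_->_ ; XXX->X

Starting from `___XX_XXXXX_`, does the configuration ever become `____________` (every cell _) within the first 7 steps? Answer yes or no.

___X_XXXXX__
____XXXXX___
____XXXX____
____XXX_____
____XX______
____X_______
____________
all cells are _ at step 7

yes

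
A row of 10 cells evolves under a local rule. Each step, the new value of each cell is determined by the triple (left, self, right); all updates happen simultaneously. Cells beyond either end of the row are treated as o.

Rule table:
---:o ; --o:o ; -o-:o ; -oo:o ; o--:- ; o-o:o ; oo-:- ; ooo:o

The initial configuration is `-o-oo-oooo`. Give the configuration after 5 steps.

oooo-ooooo
ooo-oooooo
oo-ooooooo
o-oooooooo
-ooooooooo

-ooooooooo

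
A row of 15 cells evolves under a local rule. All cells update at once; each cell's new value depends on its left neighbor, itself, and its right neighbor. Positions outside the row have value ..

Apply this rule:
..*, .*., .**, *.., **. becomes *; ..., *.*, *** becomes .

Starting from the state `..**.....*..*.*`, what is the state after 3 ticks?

******.***.**.*

.****...*****.*
**..**.**...*.*
******.***.**.*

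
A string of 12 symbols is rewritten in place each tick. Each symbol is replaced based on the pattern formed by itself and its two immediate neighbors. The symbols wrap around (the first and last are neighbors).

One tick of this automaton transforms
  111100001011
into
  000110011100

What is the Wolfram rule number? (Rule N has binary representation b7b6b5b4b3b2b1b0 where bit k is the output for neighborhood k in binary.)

118

position 0: 111 → 0  (bit 7 = 0)
position 3: 110 → 1  (bit 6 = 1)
position 9: 101 → 1  (bit 5 = 1)
position 4: 100 → 1  (bit 4 = 1)
position 10: 011 → 0  (bit 3 = 0)
position 8: 010 → 1  (bit 2 = 1)
position 7: 001 → 1  (bit 1 = 1)
position 5: 000 → 0  (bit 0 = 0)
bits b7..b0 = 01110110 = 118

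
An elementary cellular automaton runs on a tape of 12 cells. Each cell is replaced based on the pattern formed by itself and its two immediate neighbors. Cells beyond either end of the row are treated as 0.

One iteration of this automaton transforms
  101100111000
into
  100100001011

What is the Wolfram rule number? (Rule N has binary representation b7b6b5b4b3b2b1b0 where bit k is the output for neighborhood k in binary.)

69

position 7: 111 → 0  (bit 7 = 0)
position 3: 110 → 1  (bit 6 = 1)
position 1: 101 → 0  (bit 5 = 0)
position 4: 100 → 0  (bit 4 = 0)
position 2: 011 → 0  (bit 3 = 0)
position 0: 010 → 1  (bit 2 = 1)
position 5: 001 → 0  (bit 1 = 0)
position 10: 000 → 1  (bit 0 = 1)
bits b7..b0 = 01000101 = 69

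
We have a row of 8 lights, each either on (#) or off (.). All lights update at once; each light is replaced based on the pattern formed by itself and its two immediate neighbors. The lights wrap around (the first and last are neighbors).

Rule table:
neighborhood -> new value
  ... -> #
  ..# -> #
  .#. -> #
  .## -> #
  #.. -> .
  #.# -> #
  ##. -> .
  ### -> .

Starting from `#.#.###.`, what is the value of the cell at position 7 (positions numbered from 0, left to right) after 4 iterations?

#####..#
......##
.######.
##......
position 7 holds .

.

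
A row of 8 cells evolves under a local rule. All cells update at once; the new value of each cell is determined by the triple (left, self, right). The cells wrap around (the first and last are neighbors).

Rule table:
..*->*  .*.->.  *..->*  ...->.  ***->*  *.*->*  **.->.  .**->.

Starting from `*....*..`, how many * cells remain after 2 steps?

4

step 1: .*..*.**
step 2: *.**.*..
count of *: 4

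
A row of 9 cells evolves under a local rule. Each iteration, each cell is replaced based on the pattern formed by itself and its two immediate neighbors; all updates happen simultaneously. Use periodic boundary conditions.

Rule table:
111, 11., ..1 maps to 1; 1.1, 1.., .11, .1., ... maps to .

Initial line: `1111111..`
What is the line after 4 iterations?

1...111..

.111111.1
..11111..
.1.1111..
1...111..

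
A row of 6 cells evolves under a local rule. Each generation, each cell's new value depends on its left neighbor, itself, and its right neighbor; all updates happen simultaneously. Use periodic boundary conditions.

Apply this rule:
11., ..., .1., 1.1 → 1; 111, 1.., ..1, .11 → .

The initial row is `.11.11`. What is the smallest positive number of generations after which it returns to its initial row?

1.11.1
11.11.
.11.11

3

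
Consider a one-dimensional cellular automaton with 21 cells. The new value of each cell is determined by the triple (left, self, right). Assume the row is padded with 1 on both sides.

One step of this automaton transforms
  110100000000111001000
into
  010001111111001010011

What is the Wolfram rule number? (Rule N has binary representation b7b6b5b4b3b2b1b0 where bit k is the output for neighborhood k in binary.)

position 0: 111 → 0  (bit 7 = 0)
position 1: 110 → 1  (bit 6 = 1)
position 2: 101 → 0  (bit 5 = 0)
position 4: 100 → 0  (bit 4 = 0)
position 12: 011 → 0  (bit 3 = 0)
position 3: 010 → 0  (bit 2 = 0)
position 11: 001 → 1  (bit 1 = 1)
position 5: 000 → 1  (bit 0 = 1)
bits b7..b0 = 01000011 = 67

67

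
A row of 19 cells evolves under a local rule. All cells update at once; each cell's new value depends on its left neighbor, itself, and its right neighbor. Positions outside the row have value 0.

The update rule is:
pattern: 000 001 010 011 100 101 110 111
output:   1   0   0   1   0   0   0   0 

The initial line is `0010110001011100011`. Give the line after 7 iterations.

1010000000010100000

1000100100010001010
0010000001000100000
1000111100010001111
0010100001000101000
1000001100010000011
0011101001000111010
1010000000010100000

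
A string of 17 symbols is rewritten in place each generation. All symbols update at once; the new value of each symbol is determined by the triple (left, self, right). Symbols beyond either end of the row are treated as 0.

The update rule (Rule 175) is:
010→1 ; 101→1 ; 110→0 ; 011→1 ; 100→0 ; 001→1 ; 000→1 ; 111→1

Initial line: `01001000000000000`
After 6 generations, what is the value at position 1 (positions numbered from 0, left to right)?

1

11011011111111111
10110111111111110
11101111111111100
11011111111111001
10111111111110011
11111111111100110
position 1 holds 1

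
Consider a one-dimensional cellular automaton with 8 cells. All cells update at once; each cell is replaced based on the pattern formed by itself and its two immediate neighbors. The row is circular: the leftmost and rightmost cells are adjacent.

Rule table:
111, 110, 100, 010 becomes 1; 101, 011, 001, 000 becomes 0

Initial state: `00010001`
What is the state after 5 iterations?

iteration 1: 10011001
iteration 2: 11001100
iteration 3: 01100110
iteration 4: 00110011
iteration 5: 10011001

10011001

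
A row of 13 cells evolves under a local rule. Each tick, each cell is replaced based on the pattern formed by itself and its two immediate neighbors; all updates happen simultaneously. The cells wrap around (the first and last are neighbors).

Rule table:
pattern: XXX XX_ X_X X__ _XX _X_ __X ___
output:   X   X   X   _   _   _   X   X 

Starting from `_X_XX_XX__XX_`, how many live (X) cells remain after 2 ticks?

7

tick 1: X_X_XX_X_X_X_
tick 2: _X_X_XX_X_X_X
count of X: 7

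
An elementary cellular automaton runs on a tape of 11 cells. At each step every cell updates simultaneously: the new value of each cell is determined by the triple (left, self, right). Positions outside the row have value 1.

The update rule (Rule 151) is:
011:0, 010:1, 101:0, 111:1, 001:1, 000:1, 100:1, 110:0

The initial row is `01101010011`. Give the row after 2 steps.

11111001000

00001011101
11111001000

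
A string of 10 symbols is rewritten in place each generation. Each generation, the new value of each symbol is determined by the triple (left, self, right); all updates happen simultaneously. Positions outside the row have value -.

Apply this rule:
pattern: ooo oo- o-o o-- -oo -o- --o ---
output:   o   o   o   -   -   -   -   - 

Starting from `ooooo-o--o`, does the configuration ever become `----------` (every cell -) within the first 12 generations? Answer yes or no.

yes

generation 1: -ooooo----
generation 2: --oooo----
generation 3: ---ooo----
generation 4: ----oo----
generation 5: -----o----
generation 6: ----------
all cells are - at generation 6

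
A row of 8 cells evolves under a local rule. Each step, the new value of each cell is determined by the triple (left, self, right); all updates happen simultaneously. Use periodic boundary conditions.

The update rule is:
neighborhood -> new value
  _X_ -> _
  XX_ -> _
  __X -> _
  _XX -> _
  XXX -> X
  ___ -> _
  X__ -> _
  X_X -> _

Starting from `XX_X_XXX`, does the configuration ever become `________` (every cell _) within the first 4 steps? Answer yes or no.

X_____XX
_______X
________
all cells are _ at step 3

yes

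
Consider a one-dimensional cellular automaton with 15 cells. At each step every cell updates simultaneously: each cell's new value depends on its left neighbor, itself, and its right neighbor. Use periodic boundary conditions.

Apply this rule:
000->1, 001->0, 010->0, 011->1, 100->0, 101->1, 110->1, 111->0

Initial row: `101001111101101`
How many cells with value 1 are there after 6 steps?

6

110001000111111
010100010100000
001001001001111
000000000001001
011111111100000
010000000101111
count of 1: 6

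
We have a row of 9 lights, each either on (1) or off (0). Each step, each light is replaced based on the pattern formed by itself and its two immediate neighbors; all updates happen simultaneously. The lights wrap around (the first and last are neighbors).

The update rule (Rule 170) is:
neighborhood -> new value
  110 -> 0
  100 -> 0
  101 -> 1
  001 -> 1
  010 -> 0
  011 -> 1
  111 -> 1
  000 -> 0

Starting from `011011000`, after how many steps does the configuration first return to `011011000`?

9

step 1: 110110000
step 2: 101100001
step 3: 011000011
step 4: 110000110
step 5: 100001101
step 6: 000011011
step 7: 000110110
step 8: 001101100
step 9: 011011000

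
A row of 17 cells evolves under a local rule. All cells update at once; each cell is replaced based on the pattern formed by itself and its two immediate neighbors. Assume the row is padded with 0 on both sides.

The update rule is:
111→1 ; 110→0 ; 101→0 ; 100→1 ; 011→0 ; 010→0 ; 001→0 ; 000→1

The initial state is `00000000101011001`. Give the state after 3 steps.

step 1: 11111110000000100
step 2: 01111101111110011
step 3: 00111000111101000

00111000111101000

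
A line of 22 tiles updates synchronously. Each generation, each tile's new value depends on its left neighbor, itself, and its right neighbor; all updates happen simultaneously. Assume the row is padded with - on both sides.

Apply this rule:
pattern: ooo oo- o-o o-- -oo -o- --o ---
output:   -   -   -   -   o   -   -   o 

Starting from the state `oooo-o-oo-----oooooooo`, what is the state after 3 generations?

o-o----oo---ooo-o-----

generation 1: o------o--ooo-o-------
generation 2: --oooo----o-----oooooo
generation 3: o-o----oo---ooo-o-----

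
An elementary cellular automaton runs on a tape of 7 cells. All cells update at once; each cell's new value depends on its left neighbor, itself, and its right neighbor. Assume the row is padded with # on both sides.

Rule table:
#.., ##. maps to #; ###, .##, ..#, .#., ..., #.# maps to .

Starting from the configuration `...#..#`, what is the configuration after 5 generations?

#...#..
##...#.
.##....
..##...
#..##..

#..##..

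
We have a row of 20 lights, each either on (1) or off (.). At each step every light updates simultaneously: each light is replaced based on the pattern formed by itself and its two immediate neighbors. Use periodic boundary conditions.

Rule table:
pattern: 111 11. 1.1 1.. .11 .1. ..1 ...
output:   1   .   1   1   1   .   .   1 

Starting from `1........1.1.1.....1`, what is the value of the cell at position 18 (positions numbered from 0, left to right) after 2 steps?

1

step 1: .1111111..1.1.1111.1
step 2: 1111111.1..1.1111.1.
position 18 holds 1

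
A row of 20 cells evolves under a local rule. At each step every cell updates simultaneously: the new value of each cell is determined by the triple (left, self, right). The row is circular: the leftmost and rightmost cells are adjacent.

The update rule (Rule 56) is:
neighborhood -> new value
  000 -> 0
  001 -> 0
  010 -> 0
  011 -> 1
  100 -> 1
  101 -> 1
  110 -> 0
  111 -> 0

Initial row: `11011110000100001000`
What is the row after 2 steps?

01101000100001000010

step 1: 10110001000010000100
step 2: 01101000100001000010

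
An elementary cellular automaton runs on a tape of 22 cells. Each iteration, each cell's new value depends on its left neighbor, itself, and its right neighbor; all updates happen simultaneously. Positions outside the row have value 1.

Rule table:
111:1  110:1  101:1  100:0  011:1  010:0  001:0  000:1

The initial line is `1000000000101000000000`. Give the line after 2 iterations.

1011111110010011111110
1111111110000011111111

1111111110000011111111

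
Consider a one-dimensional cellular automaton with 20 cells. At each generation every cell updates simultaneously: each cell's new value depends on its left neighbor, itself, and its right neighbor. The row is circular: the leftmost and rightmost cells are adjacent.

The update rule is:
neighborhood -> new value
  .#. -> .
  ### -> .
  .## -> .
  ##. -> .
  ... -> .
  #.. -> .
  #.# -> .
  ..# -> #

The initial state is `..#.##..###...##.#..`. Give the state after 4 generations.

.#.....#.....#......
#.....#.....#.......
.....#.....#.......#
....#.....#.......#.

....#.....#.......#.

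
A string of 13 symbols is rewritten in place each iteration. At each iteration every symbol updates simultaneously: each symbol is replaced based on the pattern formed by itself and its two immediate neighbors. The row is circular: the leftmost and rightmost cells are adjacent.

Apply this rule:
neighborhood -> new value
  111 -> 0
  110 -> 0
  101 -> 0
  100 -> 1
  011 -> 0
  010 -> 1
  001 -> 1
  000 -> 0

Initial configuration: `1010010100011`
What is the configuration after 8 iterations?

0110110010010

0011110110100
0100000000110
1110000001001
0001000011110
0011100100001
1100011110011
0010100001100
0110110010010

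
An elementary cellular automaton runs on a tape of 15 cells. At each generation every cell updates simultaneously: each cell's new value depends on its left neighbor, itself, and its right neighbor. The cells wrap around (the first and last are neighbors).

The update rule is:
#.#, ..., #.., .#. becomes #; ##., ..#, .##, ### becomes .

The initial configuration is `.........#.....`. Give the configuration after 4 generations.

.......#.......

########.######
........#......
#######.#######
.......#.......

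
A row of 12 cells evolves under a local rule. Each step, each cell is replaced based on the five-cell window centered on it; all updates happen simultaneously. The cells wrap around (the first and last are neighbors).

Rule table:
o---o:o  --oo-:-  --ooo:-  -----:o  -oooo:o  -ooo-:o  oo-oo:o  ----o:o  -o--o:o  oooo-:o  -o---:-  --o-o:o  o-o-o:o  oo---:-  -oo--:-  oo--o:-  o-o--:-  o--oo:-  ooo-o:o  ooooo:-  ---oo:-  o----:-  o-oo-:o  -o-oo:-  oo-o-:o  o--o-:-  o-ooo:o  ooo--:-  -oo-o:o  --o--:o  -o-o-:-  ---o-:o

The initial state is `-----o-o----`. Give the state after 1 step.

oooooo----oo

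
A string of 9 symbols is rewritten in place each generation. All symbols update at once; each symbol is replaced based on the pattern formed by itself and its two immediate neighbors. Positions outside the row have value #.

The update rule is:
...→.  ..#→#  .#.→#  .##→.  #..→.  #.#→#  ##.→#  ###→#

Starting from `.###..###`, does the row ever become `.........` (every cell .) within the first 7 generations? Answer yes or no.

no

generation 1: #.##.#.##
generation 2: ##.####.#
generation 3: ###.####.
generation 4: ####.####
generation 5: #####.###
generation 6: ######.##
generation 7: #######.#
generation 7 is #######.#, still not uniform .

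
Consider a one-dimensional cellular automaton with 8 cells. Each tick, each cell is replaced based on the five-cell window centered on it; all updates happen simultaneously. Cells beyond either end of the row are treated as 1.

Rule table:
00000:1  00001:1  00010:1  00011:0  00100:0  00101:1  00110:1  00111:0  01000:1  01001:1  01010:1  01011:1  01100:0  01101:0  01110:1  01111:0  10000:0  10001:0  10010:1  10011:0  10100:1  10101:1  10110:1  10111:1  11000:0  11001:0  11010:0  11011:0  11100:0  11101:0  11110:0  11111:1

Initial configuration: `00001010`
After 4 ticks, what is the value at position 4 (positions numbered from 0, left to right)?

00111111
00001111
00100011
01010000
position 4 holds 0

0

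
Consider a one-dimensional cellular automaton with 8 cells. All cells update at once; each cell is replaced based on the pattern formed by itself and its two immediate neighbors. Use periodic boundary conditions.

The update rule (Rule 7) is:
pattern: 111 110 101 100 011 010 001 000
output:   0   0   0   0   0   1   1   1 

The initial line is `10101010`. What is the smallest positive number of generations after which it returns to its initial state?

10101010

1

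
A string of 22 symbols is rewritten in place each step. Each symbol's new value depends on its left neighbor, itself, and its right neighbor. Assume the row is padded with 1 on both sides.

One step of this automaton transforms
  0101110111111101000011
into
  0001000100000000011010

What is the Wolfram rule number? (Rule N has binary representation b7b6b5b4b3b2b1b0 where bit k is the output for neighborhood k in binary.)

9

position 4: 111 → 0  (bit 7 = 0)
position 5: 110 → 0  (bit 6 = 0)
position 0: 101 → 0  (bit 5 = 0)
position 16: 100 → 0  (bit 4 = 0)
position 3: 011 → 1  (bit 3 = 1)
position 1: 010 → 0  (bit 2 = 0)
position 19: 001 → 0  (bit 1 = 0)
position 17: 000 → 1  (bit 0 = 1)
bits b7..b0 = 00001001 = 9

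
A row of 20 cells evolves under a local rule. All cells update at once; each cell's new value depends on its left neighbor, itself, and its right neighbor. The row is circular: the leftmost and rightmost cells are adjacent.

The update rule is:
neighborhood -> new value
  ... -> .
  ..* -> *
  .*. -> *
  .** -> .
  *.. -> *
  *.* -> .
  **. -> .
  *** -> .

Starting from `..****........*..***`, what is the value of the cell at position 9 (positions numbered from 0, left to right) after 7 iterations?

**....*......****...
..*..***....*....*.*
*****...*..***..**.*
.....*.****...**....
....**.....*.*..*...
...*..*...**.*****..
..******.*........*.
position 9 holds *

*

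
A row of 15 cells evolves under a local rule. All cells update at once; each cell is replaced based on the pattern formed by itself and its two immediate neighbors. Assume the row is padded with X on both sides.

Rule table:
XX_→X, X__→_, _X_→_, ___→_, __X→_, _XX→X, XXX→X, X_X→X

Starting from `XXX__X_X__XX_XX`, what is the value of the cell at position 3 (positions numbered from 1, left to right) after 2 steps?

step 1: XXX___X___XXXXX
step 2: XXX_______XXXXX
position 3 holds X

X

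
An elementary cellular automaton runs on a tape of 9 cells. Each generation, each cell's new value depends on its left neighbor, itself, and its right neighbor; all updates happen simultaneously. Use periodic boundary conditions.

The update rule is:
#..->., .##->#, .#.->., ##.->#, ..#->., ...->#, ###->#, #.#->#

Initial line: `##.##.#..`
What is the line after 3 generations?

######...
######.#.
#######.#

#######.#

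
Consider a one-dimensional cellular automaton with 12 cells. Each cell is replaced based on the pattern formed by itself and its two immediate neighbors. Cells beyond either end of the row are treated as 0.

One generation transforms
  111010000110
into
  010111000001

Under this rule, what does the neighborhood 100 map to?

1

At position 5 the neighborhood is 100; the next row has 1 there.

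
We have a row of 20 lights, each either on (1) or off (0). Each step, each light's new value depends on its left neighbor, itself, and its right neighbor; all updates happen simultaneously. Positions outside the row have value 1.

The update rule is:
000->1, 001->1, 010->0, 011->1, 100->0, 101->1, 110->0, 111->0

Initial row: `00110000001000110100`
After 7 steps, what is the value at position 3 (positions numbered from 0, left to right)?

01100111110011101001
11001100000110010011
00011001111100100110
01110011000001001101
11000110011110011011
00011100110000110110
01110001100111101101
position 3 holds 1

1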